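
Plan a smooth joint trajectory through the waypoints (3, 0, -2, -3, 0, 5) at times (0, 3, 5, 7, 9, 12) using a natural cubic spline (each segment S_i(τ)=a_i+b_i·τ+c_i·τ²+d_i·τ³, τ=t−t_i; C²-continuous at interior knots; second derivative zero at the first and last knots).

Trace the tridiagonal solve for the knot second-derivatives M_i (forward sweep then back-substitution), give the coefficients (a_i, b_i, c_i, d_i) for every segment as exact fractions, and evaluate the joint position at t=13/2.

  seg 0: a=3 b=-673/672 c=0 d=1/6048
  seg 1: a=0 b=-335/336 c=1/672 d=-1/672
  seg 2: a=-2 b=-113/112 c=-5/672 d=11/84
  seg 3: a=-3 b=179/336 c=523/672 d=-33/224
  seg 4: a=0 b=631/336 c=-71/672 d=71/6048
S(13/2) = -2767/896

Δ: Δ0=-1, Δ1=-1, Δ2=-1/2, Δ3=3/2, Δ4=5/3
row 1: diag=10, rhs=0; c'=1/5, d'=0
row 2: denom=8−2·1/5=38/5; d'=(3−2·0)/(38/5)=15/38
row 3: denom=8−2·5/19=142/19; d'=(12−2·15/38)/(142/19)=3/2
row 4: denom=10−2·19/71=672/71; d'=(1−2·3/2)/(672/71)=-71/336
back: M4=-71/336
back: M3=3/2−19/71·-71/336=523/336
back: M2=15/38−5/19·523/336=-5/336
back: M1=0−1/5·-5/336=1/336
M: M0=0, M1=1/336, M2=-5/336, M3=523/336, M4=-71/336, M5=0
seg 0: a=3, c=M0/2=0, d=(M1−M0)/(6·3)=1/6048, b=Δ0−h0·(2M0+M1)/6=-673/672
seg 1: a=0, c=M1/2=1/672, d=(M2−M1)/(6·2)=-1/672, b=Δ1−h1·(2M1+M2)/6=-335/336
seg 2: a=-2, c=M2/2=-5/672, d=(M3−M2)/(6·2)=11/84, b=Δ2−h2·(2M2+M3)/6=-113/112
seg 3: a=-3, c=M3/2=523/672, d=(M4−M3)/(6·2)=-33/224, b=Δ3−h3·(2M3+M4)/6=179/336
seg 4: a=0, c=M4/2=-71/672, d=(M5−M4)/(6·3)=71/6048, b=Δ4−h4·(2M4+M5)/6=631/336
t_q=13/2 → seg 2, τ=3/2; S=-2+-113/112·τ+-5/672·τ²+11/84·τ³=-2767/896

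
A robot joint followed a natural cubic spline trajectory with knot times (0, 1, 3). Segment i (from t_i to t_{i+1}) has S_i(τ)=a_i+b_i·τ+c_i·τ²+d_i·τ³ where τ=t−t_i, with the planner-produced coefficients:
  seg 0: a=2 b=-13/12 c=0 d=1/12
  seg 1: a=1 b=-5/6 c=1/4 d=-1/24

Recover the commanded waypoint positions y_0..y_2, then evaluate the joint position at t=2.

y_0 = S_0(0) = a_0 = 2
y_1 = S_1(0) = a_1 = 1
y_2 = S_1(2) = 0
t_q=2 is in segment 1 (τ=1); S_1(τ)=3/8

y_0=2 y_1=1 y_2=0
S(2) = 3/8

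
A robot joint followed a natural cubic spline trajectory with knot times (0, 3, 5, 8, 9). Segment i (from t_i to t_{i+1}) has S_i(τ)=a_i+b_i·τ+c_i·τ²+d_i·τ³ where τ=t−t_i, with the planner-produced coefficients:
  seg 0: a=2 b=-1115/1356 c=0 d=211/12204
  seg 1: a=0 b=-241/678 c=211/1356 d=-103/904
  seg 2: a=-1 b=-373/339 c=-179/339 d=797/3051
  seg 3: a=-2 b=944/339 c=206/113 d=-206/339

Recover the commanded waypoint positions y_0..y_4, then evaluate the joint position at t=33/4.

y_0=2 y_1=0 y_2=-1 y_3=-2 y_4=2
S(33/4) = -4337/3616

y_0 = S_0(0) = a_0 = 2
y_1 = S_1(0) = a_1 = 0
y_2 = S_2(0) = a_2 = -1
y_3 = S_3(0) = a_3 = -2
y_4 = S_3(1) = 2
t_q=33/4 is in segment 3 (τ=1/4); S_3(τ)=-4337/3616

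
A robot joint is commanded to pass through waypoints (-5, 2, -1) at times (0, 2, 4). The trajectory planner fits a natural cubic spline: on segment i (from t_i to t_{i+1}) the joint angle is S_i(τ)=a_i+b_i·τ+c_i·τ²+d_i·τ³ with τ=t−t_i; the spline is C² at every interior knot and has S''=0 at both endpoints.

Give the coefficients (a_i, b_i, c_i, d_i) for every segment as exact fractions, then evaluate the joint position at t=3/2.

Δ: Δ0=7/2, Δ1=-3/2
row 1: diag=8, rhs=-30; c'=1/4, d'=-15/4
back: M1=-15/4
M: M0=0, M1=-15/4, M2=0
seg 0: a=-5, c=M0/2=0, d=(M1−M0)/(6·2)=-5/16, b=Δ0−h0·(2M0+M1)/6=19/4
seg 1: a=2, c=M1/2=-15/8, d=(M2−M1)/(6·2)=5/16, b=Δ1−h1·(2M1+M2)/6=1
t_q=3/2 → seg 0, τ=3/2; S=-5+19/4·τ+0·τ²+-5/16·τ³=137/128

  seg 0: a=-5 b=19/4 c=0 d=-5/16
  seg 1: a=2 b=1 c=-15/8 d=5/16
S(3/2) = 137/128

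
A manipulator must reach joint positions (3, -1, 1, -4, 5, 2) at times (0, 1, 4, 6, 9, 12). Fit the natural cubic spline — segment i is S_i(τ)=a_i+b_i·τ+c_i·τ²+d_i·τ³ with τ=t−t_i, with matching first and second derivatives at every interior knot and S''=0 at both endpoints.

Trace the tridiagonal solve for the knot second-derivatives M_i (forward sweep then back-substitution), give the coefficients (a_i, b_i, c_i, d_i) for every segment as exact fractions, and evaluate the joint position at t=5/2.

Δ: Δ0=-4, Δ1=2/3, Δ2=-5/2, Δ3=3, Δ4=-1
row 1: diag=8, rhs=28; c'=3/8, d'=7/2
row 2: denom=10−3·3/8=71/8; d'=(-19−3·7/2)/(71/8)=-236/71
row 3: denom=10−2·16/71=678/71; d'=(33−2·-236/71)/(678/71)=2815/678
row 4: denom=12−3·71/226=2499/226; d'=(-24−3·2815/678)/(2499/226)=-1177/357
back: M4=-1177/357
back: M3=2815/678−71/226·-1177/357=1852/357
back: M2=-236/71−16/71·1852/357=-1604/357
back: M1=7/2−3/8·-1604/357=617/119
M: M0=0, M1=617/119, M2=-1604/357, M3=1852/357, M4=-1177/357, M5=0
seg 0: a=3, c=M0/2=0, d=(M1−M0)/(6·1)=617/714, b=Δ0−h0·(2M0+M1)/6=-3473/714
seg 1: a=-1, c=M1/2=617/238, d=(M2−M1)/(6·3)=-3455/6426, b=Δ1−h1·(2M1+M2)/6=-811/357
seg 2: a=1, c=M2/2=-802/357, d=(M3−M2)/(6·2)=96/119, b=Δ2−h2·(2M2+M3)/6=-881/714
seg 3: a=-4, c=M3/2=926/357, d=(M4−M3)/(6·3)=-3029/6426, b=Δ3−h3·(2M3+M4)/6=-55/102
seg 4: a=5, c=M4/2=-1177/714, d=(M5−M4)/(6·3)=1177/6426, b=Δ4−h4·(2M4+M5)/6=820/357
t_q=5/2 → seg 1, τ=3/2; S=-1+-811/357·τ+617/238·τ²+-3455/6426·τ³=-741/1904

  seg 0: a=3 b=-3473/714 c=0 d=617/714
  seg 1: a=-1 b=-811/357 c=617/238 d=-3455/6426
  seg 2: a=1 b=-881/714 c=-802/357 d=96/119
  seg 3: a=-4 b=-55/102 c=926/357 d=-3029/6426
  seg 4: a=5 b=820/357 c=-1177/714 d=1177/6426
S(5/2) = -741/1904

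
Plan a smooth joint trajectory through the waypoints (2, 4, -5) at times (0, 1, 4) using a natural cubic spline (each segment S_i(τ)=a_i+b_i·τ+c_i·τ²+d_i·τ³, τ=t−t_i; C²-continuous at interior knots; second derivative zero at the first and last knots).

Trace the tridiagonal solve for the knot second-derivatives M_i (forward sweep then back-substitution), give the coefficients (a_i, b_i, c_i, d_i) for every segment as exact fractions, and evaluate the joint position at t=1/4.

Δ: Δ0=2, Δ1=-3
row 1: diag=8, rhs=-30; c'=3/8, d'=-15/4
back: M1=-15/4
M: M0=0, M1=-15/4, M2=0
seg 0: a=2, c=M0/2=0, d=(M1−M0)/(6·1)=-5/8, b=Δ0−h0·(2M0+M1)/6=21/8
seg 1: a=4, c=M1/2=-15/8, d=(M2−M1)/(6·3)=5/24, b=Δ1−h1·(2M1+M2)/6=3/4
t_q=1/4 → seg 0, τ=1/4; S=2+21/8·τ+0·τ²+-5/8·τ³=1355/512

  seg 0: a=2 b=21/8 c=0 d=-5/8
  seg 1: a=4 b=3/4 c=-15/8 d=5/24
S(1/4) = 1355/512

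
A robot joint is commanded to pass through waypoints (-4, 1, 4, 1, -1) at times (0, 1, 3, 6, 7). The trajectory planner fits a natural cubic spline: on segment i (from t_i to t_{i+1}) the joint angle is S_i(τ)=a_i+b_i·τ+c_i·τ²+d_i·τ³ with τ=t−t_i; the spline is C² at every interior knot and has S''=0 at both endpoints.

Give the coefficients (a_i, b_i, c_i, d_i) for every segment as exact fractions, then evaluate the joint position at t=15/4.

Δ: Δ0=5, Δ1=3/2, Δ2=-1, Δ3=-2
row 1: diag=6, rhs=-21; c'=1/3, d'=-7/2
row 2: denom=10−2·1/3=28/3; d'=(-15−2·-7/2)/(28/3)=-6/7
row 3: denom=8−3·9/28=197/28; d'=(-6−3·-6/7)/(197/28)=-96/197
back: M3=-96/197
back: M2=-6/7−9/28·-96/197=-138/197
back: M1=-7/2−1/3·-138/197=-1287/394
M: M0=0, M1=-1287/394, M2=-138/197, M3=-96/197, M4=0
seg 0: a=-4, c=M0/2=0, d=(M1−M0)/(6·1)=-429/788, b=Δ0−h0·(2M0+M1)/6=4369/788
seg 1: a=1, c=M1/2=-1287/788, d=(M2−M1)/(6·2)=337/1576, b=Δ1−h1·(2M1+M2)/6=1541/394
seg 2: a=4, c=M2/2=-69/197, d=(M3−M2)/(6·3)=7/591, b=Δ2−h2·(2M2+M3)/6=-11/197
seg 3: a=1, c=M3/2=-48/197, d=(M4−M3)/(6·1)=16/197, b=Δ3−h3·(2M3+M4)/6=-362/197
t_q=15/4 → seg 2, τ=3/4; S=4+-11/197·τ+-69/197·τ²+7/591·τ³=47483/12608

  seg 0: a=-4 b=4369/788 c=0 d=-429/788
  seg 1: a=1 b=1541/394 c=-1287/788 d=337/1576
  seg 2: a=4 b=-11/197 c=-69/197 d=7/591
  seg 3: a=1 b=-362/197 c=-48/197 d=16/197
S(15/4) = 47483/12608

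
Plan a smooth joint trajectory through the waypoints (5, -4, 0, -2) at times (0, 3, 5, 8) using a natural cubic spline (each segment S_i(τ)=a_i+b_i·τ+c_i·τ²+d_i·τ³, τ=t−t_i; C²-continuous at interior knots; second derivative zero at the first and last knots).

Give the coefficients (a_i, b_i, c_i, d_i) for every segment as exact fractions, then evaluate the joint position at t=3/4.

Δ: Δ0=-3, Δ1=2, Δ2=-2/3
row 1: diag=10, rhs=30; c'=1/5, d'=3
row 2: denom=10−2·1/5=48/5; d'=(-16−2·3)/(48/5)=-55/24
back: M2=-55/24
back: M1=3−1/5·-55/24=83/24
M: M0=0, M1=83/24, M2=-55/24, M3=0
seg 0: a=5, c=M0/2=0, d=(M1−M0)/(6·3)=83/432, b=Δ0−h0·(2M0+M1)/6=-227/48
seg 1: a=-4, c=M1/2=83/48, d=(M2−M1)/(6·2)=-23/48, b=Δ1−h1·(2M1+M2)/6=11/24
seg 2: a=0, c=M2/2=-55/48, d=(M3−M2)/(6·3)=55/432, b=Δ2−h2·(2M2+M3)/6=13/8
t_q=3/4 → seg 0, τ=3/4; S=5+-227/48·τ+0·τ²+83/432·τ³=1571/1024

  seg 0: a=5 b=-227/48 c=0 d=83/432
  seg 1: a=-4 b=11/24 c=83/48 d=-23/48
  seg 2: a=0 b=13/8 c=-55/48 d=55/432
S(3/4) = 1571/1024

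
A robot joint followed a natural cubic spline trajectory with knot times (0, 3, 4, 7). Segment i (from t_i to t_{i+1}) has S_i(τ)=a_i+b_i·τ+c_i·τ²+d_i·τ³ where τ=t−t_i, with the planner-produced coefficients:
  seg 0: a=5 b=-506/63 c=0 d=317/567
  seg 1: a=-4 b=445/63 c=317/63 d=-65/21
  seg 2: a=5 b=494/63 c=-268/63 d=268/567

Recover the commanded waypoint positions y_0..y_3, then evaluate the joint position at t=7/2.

y_0 = S_0(0) = a_0 = 5
y_1 = S_1(0) = a_1 = -4
y_2 = S_2(0) = a_2 = 5
y_3 = S_2(3) = 3
t_q=7/2 is in segment 1 (τ=1/2); S_1(τ)=29/72

y_0=5 y_1=-4 y_2=5 y_3=3
S(7/2) = 29/72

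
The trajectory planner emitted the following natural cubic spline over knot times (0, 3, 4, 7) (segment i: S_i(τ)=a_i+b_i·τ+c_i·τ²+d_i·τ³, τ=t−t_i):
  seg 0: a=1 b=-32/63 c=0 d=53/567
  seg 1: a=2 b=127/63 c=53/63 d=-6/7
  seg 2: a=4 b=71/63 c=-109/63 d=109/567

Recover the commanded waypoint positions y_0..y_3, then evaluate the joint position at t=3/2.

y_0 = S_0(0) = a_0 = 1
y_1 = S_1(0) = a_1 = 2
y_2 = S_2(0) = a_2 = 4
y_3 = S_2(3) = -3
t_q=3/2 is in segment 0 (τ=3/2); S_0(τ)=31/56

y_0=1 y_1=2 y_2=4 y_3=-3
S(3/2) = 31/56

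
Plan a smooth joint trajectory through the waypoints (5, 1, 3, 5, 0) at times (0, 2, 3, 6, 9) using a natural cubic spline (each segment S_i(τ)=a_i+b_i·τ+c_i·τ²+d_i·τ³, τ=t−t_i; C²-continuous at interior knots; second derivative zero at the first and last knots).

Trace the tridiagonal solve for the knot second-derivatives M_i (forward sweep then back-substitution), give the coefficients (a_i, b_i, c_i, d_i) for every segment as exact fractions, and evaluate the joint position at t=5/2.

Δ: Δ0=-2, Δ1=2, Δ2=2/3, Δ3=-5/3
row 1: diag=6, rhs=24; c'=1/6, d'=4
row 2: denom=8−1·1/6=47/6; d'=(-8−1·4)/(47/6)=-72/47
row 3: denom=12−3·18/47=510/47; d'=(-14−3·-72/47)/(510/47)=-13/15
back: M3=-13/15
back: M2=-72/47−18/47·-13/15=-6/5
back: M1=4−1/6·-6/5=21/5
M: M0=0, M1=21/5, M2=-6/5, M3=-13/15, M4=0
seg 0: a=5, c=M0/2=0, d=(M1−M0)/(6·2)=7/20, b=Δ0−h0·(2M0+M1)/6=-17/5
seg 1: a=1, c=M1/2=21/10, d=(M2−M1)/(6·1)=-9/10, b=Δ1−h1·(2M1+M2)/6=4/5
seg 2: a=3, c=M2/2=-3/5, d=(M3−M2)/(6·3)=1/54, b=Δ2−h2·(2M2+M3)/6=23/10
seg 3: a=5, c=M3/2=-13/30, d=(M4−M3)/(6·3)=13/270, b=Δ3−h3·(2M3+M4)/6=-4/5
t_q=5/2 → seg 1, τ=1/2; S=1+4/5·τ+21/10·τ²+-9/10·τ³=29/16

  seg 0: a=5 b=-17/5 c=0 d=7/20
  seg 1: a=1 b=4/5 c=21/10 d=-9/10
  seg 2: a=3 b=23/10 c=-3/5 d=1/54
  seg 3: a=5 b=-4/5 c=-13/30 d=13/270
S(5/2) = 29/16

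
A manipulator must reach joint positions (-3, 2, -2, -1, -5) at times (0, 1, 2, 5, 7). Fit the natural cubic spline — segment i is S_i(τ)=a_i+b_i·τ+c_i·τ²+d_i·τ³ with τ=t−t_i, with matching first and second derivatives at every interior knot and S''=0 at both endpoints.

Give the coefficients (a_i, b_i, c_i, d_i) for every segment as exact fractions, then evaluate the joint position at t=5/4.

  seg 0: a=-3 b=3089/411 c=0 d=-1034/411
  seg 1: a=2 b=-13/411 c=-1034/137 d=1471/411
  seg 2: a=-2 b=-1804/411 c=437/137 d=-664/1233
  seg 3: a=-1 b=86/411 c=-227/137 d=227/822
S(5/4) = 13821/8768

Δ: Δ0=5, Δ1=-4, Δ2=1/3, Δ3=-2
row 1: diag=4, rhs=-54; c'=1/4, d'=-27/2
row 2: denom=8−1·1/4=31/4; d'=(26−1·-27/2)/(31/4)=158/31
row 3: denom=10−3·12/31=274/31; d'=(-14−3·158/31)/(274/31)=-454/137
back: M3=-454/137
back: M2=158/31−12/31·-454/137=874/137
back: M1=-27/2−1/4·874/137=-2068/137
M: M0=0, M1=-2068/137, M2=874/137, M3=-454/137, M4=0
seg 0: a=-3, c=M0/2=0, d=(M1−M0)/(6·1)=-1034/411, b=Δ0−h0·(2M0+M1)/6=3089/411
seg 1: a=2, c=M1/2=-1034/137, d=(M2−M1)/(6·1)=1471/411, b=Δ1−h1·(2M1+M2)/6=-13/411
seg 2: a=-2, c=M2/2=437/137, d=(M3−M2)/(6·3)=-664/1233, b=Δ2−h2·(2M2+M3)/6=-1804/411
seg 3: a=-1, c=M3/2=-227/137, d=(M4−M3)/(6·2)=227/822, b=Δ3−h3·(2M3+M4)/6=86/411
t_q=5/4 → seg 1, τ=1/4; S=2+-13/411·τ+-1034/137·τ²+1471/411·τ³=13821/8768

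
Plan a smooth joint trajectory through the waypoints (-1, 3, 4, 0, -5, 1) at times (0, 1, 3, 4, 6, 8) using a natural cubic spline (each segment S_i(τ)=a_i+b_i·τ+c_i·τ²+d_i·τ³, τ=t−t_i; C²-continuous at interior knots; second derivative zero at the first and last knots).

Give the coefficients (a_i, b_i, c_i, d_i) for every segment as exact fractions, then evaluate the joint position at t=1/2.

Δ: Δ0=4, Δ1=1/2, Δ2=-4, Δ3=-5/2, Δ4=3
row 1: diag=6, rhs=-21; c'=1/3, d'=-7/2
row 2: denom=6−2·1/3=16/3; d'=(-27−2·-7/2)/(16/3)=-15/4
row 3: denom=6−1·3/16=93/16; d'=(9−1·-15/4)/(93/16)=68/31
row 4: denom=8−2·32/93=680/93; d'=(33−2·68/31)/(680/93)=2661/680
back: M4=2661/680
back: M3=68/31−32/93·2661/680=72/85
back: M2=-15/4−3/16·72/85=-1329/340
back: M1=-7/2−1/3·-1329/340=-747/340
M: M0=0, M1=-747/340, M2=-1329/340, M3=72/85, M4=2661/680, M5=0
seg 0: a=-1, c=M0/2=0, d=(M1−M0)/(6·1)=-249/680, b=Δ0−h0·(2M0+M1)/6=2969/680
seg 1: a=3, c=M1/2=-747/680, d=(M2−M1)/(6·2)=-97/680, b=Δ1−h1·(2M1+M2)/6=1111/340
seg 2: a=4, c=M2/2=-1329/680, d=(M3−M2)/(6·1)=539/680, b=Δ2−h2·(2M2+M3)/6=-193/68
seg 3: a=0, c=M3/2=36/85, d=(M4−M3)/(6·2)=139/544, b=Δ3−h3·(2M3+M4)/6=-2971/680
seg 4: a=-5, c=M4/2=2661/1360, d=(M5−M4)/(6·2)=-887/2720, b=Δ4−h4·(2M4+M5)/6=133/340
t_q=1/2 → seg 0, τ=1/2; S=-1+2969/680·τ+0·τ²+-249/680·τ³=6187/5440

  seg 0: a=-1 b=2969/680 c=0 d=-249/680
  seg 1: a=3 b=1111/340 c=-747/680 d=-97/680
  seg 2: a=4 b=-193/68 c=-1329/680 d=539/680
  seg 3: a=0 b=-2971/680 c=36/85 d=139/544
  seg 4: a=-5 b=133/340 c=2661/1360 d=-887/2720
S(1/2) = 6187/5440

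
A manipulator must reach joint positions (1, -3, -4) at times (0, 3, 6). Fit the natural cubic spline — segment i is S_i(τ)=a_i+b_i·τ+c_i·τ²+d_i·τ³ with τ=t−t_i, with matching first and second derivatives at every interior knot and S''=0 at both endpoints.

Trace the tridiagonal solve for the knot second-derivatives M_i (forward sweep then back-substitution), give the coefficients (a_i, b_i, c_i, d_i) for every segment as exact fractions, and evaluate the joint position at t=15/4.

Δ: Δ0=-4/3, Δ1=-1/3
row 1: diag=12, rhs=6; c'=1/4, d'=1/2
back: M1=1/2
M: M0=0, M1=1/2, M2=0
seg 0: a=1, c=M0/2=0, d=(M1−M0)/(6·3)=1/36, b=Δ0−h0·(2M0+M1)/6=-19/12
seg 1: a=-3, c=M1/2=1/4, d=(M2−M1)/(6·3)=-1/36, b=Δ1−h1·(2M1+M2)/6=-5/6
t_q=15/4 → seg 1, τ=3/4; S=-3+-5/6·τ+1/4·τ²+-1/36·τ³=-895/256

  seg 0: a=1 b=-19/12 c=0 d=1/36
  seg 1: a=-3 b=-5/6 c=1/4 d=-1/36
S(15/4) = -895/256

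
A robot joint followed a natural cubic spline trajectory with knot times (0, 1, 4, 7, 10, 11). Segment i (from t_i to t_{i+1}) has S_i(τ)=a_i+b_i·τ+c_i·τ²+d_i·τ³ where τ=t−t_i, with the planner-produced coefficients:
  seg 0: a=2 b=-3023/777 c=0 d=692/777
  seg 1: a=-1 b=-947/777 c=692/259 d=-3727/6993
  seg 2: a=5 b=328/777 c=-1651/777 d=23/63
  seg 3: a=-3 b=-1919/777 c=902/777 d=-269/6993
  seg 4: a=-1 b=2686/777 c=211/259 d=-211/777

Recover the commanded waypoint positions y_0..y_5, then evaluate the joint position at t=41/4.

y_0=2 y_1=-1 y_2=5 y_3=-3 y_4=-1 y_5=3
S(41/4) = -211/2368

y_0 = S_0(0) = a_0 = 2
y_1 = S_1(0) = a_1 = -1
y_2 = S_2(0) = a_2 = 5
y_3 = S_3(0) = a_3 = -3
y_4 = S_4(0) = a_4 = -1
y_5 = S_4(1) = 3
t_q=41/4 is in segment 4 (τ=1/4); S_4(τ)=-211/2368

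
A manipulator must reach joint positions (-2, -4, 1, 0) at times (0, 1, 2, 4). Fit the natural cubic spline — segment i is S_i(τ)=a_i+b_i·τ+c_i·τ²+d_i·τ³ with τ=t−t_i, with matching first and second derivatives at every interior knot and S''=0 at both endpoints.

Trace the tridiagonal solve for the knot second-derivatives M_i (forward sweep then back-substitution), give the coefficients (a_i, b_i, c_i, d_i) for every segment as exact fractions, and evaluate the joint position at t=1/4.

  seg 0: a=-2 b=-187/46 c=0 d=95/46
  seg 1: a=-4 b=49/23 c=285/46 d=-153/46
  seg 2: a=1 b=209/46 c=-87/23 d=29/46
S(1/4) = -8785/2944

Δ: Δ0=-2, Δ1=5, Δ2=-1/2
row 1: diag=4, rhs=42; c'=1/4, d'=21/2
row 2: denom=6−1·1/4=23/4; d'=(-33−1·21/2)/(23/4)=-174/23
back: M2=-174/23
back: M1=21/2−1/4·-174/23=285/23
M: M0=0, M1=285/23, M2=-174/23, M3=0
seg 0: a=-2, c=M0/2=0, d=(M1−M0)/(6·1)=95/46, b=Δ0−h0·(2M0+M1)/6=-187/46
seg 1: a=-4, c=M1/2=285/46, d=(M2−M1)/(6·1)=-153/46, b=Δ1−h1·(2M1+M2)/6=49/23
seg 2: a=1, c=M2/2=-87/23, d=(M3−M2)/(6·2)=29/46, b=Δ2−h2·(2M2+M3)/6=209/46
t_q=1/4 → seg 0, τ=1/4; S=-2+-187/46·τ+0·τ²+95/46·τ³=-8785/2944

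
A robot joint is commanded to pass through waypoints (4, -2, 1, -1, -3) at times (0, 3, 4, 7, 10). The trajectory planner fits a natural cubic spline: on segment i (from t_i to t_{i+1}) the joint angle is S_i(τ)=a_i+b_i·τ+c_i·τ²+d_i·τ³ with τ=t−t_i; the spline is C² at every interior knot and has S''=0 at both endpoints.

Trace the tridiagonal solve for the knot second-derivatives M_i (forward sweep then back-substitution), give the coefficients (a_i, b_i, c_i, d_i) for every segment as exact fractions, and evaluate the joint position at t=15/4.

  seg 0: a=4 b=-935/228 c=0 d=479/2052
  seg 1: a=-2 b=251/114 c=479/228 d=-99/76
  seg 2: a=1 b=569/228 c=-103/57 d=515/2052
  seg 3: a=-1 b=-179/114 c=103/228 d=-103/2052
S(15/4) = 1379/4864

Δ: Δ0=-2, Δ1=3, Δ2=-2/3, Δ3=-2/3
row 1: diag=8, rhs=30; c'=1/8, d'=15/4
row 2: denom=8−1·1/8=63/8; d'=(-22−1·15/4)/(63/8)=-206/63
row 3: denom=12−3·8/21=76/7; d'=(0−3·-206/63)/(76/7)=103/114
back: M3=103/114
back: M2=-206/63−8/21·103/114=-206/57
back: M1=15/4−1/8·-206/57=479/114
M: M0=0, M1=479/114, M2=-206/57, M3=103/114, M4=0
seg 0: a=4, c=M0/2=0, d=(M1−M0)/(6·3)=479/2052, b=Δ0−h0·(2M0+M1)/6=-935/228
seg 1: a=-2, c=M1/2=479/228, d=(M2−M1)/(6·1)=-99/76, b=Δ1−h1·(2M1+M2)/6=251/114
seg 2: a=1, c=M2/2=-103/57, d=(M3−M2)/(6·3)=515/2052, b=Δ2−h2·(2M2+M3)/6=569/228
seg 3: a=-1, c=M3/2=103/228, d=(M4−M3)/(6·3)=-103/2052, b=Δ3−h3·(2M3+M4)/6=-179/114
t_q=15/4 → seg 1, τ=3/4; S=-2+251/114·τ+479/228·τ²+-99/76·τ³=1379/4864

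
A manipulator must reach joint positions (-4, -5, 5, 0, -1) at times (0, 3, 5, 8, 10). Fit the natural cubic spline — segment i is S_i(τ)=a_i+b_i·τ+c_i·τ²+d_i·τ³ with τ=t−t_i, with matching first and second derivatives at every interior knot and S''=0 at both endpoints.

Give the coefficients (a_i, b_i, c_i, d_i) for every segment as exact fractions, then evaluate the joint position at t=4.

  seg 0: a=-4 b=-2167/870 c=0 d=1877/7830
  seg 1: a=-5 b=1732/435 c=1877/870 d=-239/290
  seg 2: a=5 b=1184/435 c=-485/174 d=3457/7830
  seg 3: a=0 b=-1811/870 c=172/145 d=-86/435
S(4) = 137/435

Δ: Δ0=-1/3, Δ1=5, Δ2=-5/3, Δ3=-1/2
row 1: diag=10, rhs=32; c'=1/5, d'=16/5
row 2: denom=10−2·1/5=48/5; d'=(-40−2·16/5)/(48/5)=-29/6
row 3: denom=10−3·5/16=145/16; d'=(7−3·-29/6)/(145/16)=344/145
back: M3=344/145
back: M2=-29/6−5/16·344/145=-485/87
back: M1=16/5−1/5·-485/87=1877/435
M: M0=0, M1=1877/435, M2=-485/87, M3=344/145, M4=0
seg 0: a=-4, c=M0/2=0, d=(M1−M0)/(6·3)=1877/7830, b=Δ0−h0·(2M0+M1)/6=-2167/870
seg 1: a=-5, c=M1/2=1877/870, d=(M2−M1)/(6·2)=-239/290, b=Δ1−h1·(2M1+M2)/6=1732/435
seg 2: a=5, c=M2/2=-485/174, d=(M3−M2)/(6·3)=3457/7830, b=Δ2−h2·(2M2+M3)/6=1184/435
seg 3: a=0, c=M3/2=172/145, d=(M4−M3)/(6·2)=-86/435, b=Δ3−h3·(2M3+M4)/6=-1811/870
t_q=4 → seg 1, τ=1; S=-5+1732/435·τ+1877/870·τ²+-239/290·τ³=137/435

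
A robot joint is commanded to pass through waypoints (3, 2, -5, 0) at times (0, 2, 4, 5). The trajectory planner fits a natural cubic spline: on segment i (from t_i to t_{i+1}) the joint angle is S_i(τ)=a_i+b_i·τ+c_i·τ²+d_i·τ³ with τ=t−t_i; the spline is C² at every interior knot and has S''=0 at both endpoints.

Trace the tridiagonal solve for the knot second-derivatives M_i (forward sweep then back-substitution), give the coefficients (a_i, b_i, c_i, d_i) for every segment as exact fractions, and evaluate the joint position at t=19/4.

  seg 0: a=3 b=12/11 c=0 d=-35/88
  seg 1: a=2 b=-81/22 c=-105/44 d=109/88
  seg 2: a=-5 b=18/11 c=111/22 d=-37/22
S(19/4) = -2315/1408

Δ: Δ0=-1/2, Δ1=-7/2, Δ2=5
row 1: diag=8, rhs=-18; c'=1/4, d'=-9/4
row 2: denom=6−2·1/4=11/2; d'=(51−2·-9/4)/(11/2)=111/11
back: M2=111/11
back: M1=-9/4−1/4·111/11=-105/22
M: M0=0, M1=-105/22, M2=111/11, M3=0
seg 0: a=3, c=M0/2=0, d=(M1−M0)/(6·2)=-35/88, b=Δ0−h0·(2M0+M1)/6=12/11
seg 1: a=2, c=M1/2=-105/44, d=(M2−M1)/(6·2)=109/88, b=Δ1−h1·(2M1+M2)/6=-81/22
seg 2: a=-5, c=M2/2=111/22, d=(M3−M2)/(6·1)=-37/22, b=Δ2−h2·(2M2+M3)/6=18/11
t_q=19/4 → seg 2, τ=3/4; S=-5+18/11·τ+111/22·τ²+-37/22·τ³=-2315/1408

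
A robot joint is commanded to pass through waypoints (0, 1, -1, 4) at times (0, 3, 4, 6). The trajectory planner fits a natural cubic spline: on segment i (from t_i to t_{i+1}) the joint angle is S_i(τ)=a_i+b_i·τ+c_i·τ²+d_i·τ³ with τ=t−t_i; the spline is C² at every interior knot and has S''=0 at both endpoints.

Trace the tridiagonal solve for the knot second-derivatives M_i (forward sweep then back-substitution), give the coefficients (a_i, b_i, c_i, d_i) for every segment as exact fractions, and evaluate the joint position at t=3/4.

  seg 0: a=0 b=427/282 c=0 d=-37/282
  seg 1: a=1 b=-286/141 c=-111/94 d=341/282
  seg 2: a=-1 b=-215/282 c=115/47 d=-115/282
S(3/4) = 6499/6016

Δ: Δ0=1/3, Δ1=-2, Δ2=5/2
row 1: diag=8, rhs=-14; c'=1/8, d'=-7/4
row 2: denom=6−1·1/8=47/8; d'=(27−1·-7/4)/(47/8)=230/47
back: M2=230/47
back: M1=-7/4−1/8·230/47=-111/47
M: M0=0, M1=-111/47, M2=230/47, M3=0
seg 0: a=0, c=M0/2=0, d=(M1−M0)/(6·3)=-37/282, b=Δ0−h0·(2M0+M1)/6=427/282
seg 1: a=1, c=M1/2=-111/94, d=(M2−M1)/(6·1)=341/282, b=Δ1−h1·(2M1+M2)/6=-286/141
seg 2: a=-1, c=M2/2=115/47, d=(M3−M2)/(6·2)=-115/282, b=Δ2−h2·(2M2+M3)/6=-215/282
t_q=3/4 → seg 0, τ=3/4; S=0+427/282·τ+0·τ²+-37/282·τ³=6499/6016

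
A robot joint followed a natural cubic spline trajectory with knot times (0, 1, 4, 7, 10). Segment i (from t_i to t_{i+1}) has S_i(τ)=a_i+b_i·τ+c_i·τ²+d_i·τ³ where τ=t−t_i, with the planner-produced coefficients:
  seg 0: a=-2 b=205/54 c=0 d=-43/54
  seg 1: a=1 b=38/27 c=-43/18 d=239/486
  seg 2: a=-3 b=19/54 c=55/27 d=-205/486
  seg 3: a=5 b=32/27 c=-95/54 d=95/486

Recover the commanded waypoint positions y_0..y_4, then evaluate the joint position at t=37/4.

y_0 = S_0(0) = a_0 = -2
y_1 = S_1(0) = a_1 = 1
y_2 = S_2(0) = a_2 = -3
y_3 = S_3(0) = a_3 = 5
y_4 = S_3(3) = -2
t_q=37/4 is in segment 3 (τ=9/4); S_3(τ)=379/384

y_0=-2 y_1=1 y_2=-3 y_3=5 y_4=-2
S(37/4) = 379/384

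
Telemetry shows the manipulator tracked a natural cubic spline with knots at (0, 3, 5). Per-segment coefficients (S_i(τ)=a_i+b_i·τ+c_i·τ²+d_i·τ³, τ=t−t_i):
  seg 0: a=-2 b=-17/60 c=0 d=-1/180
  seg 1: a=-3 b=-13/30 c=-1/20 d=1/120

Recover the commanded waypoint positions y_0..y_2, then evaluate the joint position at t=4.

y_0=-2 y_1=-3 y_2=-4
S(4) = -139/40

y_0 = S_0(0) = a_0 = -2
y_1 = S_1(0) = a_1 = -3
y_2 = S_1(2) = -4
t_q=4 is in segment 1 (τ=1); S_1(τ)=-139/40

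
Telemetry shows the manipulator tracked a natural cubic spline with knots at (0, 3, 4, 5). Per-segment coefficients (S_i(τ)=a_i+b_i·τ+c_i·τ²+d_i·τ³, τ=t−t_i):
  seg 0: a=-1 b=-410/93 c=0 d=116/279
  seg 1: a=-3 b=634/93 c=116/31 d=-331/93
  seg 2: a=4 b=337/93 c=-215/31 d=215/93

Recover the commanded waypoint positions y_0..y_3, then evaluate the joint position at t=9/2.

y_0=-1 y_1=-3 y_2=4 y_3=3
S(9/2) = 1083/248

y_0 = S_0(0) = a_0 = -1
y_1 = S_1(0) = a_1 = -3
y_2 = S_2(0) = a_2 = 4
y_3 = S_2(1) = 3
t_q=9/2 is in segment 2 (τ=1/2); S_2(τ)=1083/248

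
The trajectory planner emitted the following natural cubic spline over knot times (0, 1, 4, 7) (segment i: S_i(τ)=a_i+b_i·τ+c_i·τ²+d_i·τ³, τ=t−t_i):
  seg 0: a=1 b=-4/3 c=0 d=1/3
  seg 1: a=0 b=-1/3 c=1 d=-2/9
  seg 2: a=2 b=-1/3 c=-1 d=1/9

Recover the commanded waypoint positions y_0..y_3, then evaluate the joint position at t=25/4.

y_0=1 y_1=0 y_2=2 y_3=-5
S(25/4) = -163/64

y_0 = S_0(0) = a_0 = 1
y_1 = S_1(0) = a_1 = 0
y_2 = S_2(0) = a_2 = 2
y_3 = S_2(3) = -5
t_q=25/4 is in segment 2 (τ=9/4); S_2(τ)=-163/64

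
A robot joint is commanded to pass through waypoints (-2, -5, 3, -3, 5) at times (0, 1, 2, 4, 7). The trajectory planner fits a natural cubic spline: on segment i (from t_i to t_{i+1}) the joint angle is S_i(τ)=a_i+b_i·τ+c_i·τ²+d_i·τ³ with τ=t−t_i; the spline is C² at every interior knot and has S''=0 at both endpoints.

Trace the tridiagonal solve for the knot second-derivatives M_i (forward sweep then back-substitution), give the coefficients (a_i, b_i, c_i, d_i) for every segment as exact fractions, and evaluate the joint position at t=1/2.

  seg 0: a=-2 b=-2069/321 c=0 d=1106/321
  seg 1: a=-5 b=1249/321 c=1106/107 d=-1999/321
  seg 2: a=3 b=1888/321 c=-893/107 d=2507/1284
  seg 3: a=-3 b=-1307/321 c=721/214 d=-721/1926
S(1/2) = -2051/428

Δ: Δ0=-3, Δ1=8, Δ2=-3, Δ3=8/3
row 1: diag=4, rhs=66; c'=1/4, d'=33/2
row 2: denom=6−1·1/4=23/4; d'=(-66−1·33/2)/(23/4)=-330/23
row 3: denom=10−2·8/23=214/23; d'=(34−2·-330/23)/(214/23)=721/107
back: M3=721/107
back: M2=-330/23−8/23·721/107=-1786/107
back: M1=33/2−1/4·-1786/107=2212/107
M: M0=0, M1=2212/107, M2=-1786/107, M3=721/107, M4=0
seg 0: a=-2, c=M0/2=0, d=(M1−M0)/(6·1)=1106/321, b=Δ0−h0·(2M0+M1)/6=-2069/321
seg 1: a=-5, c=M1/2=1106/107, d=(M2−M1)/(6·1)=-1999/321, b=Δ1−h1·(2M1+M2)/6=1249/321
seg 2: a=3, c=M2/2=-893/107, d=(M3−M2)/(6·2)=2507/1284, b=Δ2−h2·(2M2+M3)/6=1888/321
seg 3: a=-3, c=M3/2=721/214, d=(M4−M3)/(6·3)=-721/1926, b=Δ3−h3·(2M3+M4)/6=-1307/321
t_q=1/2 → seg 0, τ=1/2; S=-2+-2069/321·τ+0·τ²+1106/321·τ³=-2051/428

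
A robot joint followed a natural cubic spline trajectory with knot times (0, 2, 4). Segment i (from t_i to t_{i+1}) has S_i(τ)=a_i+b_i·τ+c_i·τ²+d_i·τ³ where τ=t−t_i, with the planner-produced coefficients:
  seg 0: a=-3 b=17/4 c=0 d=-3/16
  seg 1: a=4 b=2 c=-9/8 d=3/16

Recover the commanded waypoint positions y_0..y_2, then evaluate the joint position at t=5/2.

y_0 = S_0(0) = a_0 = -3
y_1 = S_1(0) = a_1 = 4
y_2 = S_1(2) = 5
t_q=5/2 is in segment 1 (τ=1/2); S_1(τ)=607/128

y_0=-3 y_1=4 y_2=5
S(5/2) = 607/128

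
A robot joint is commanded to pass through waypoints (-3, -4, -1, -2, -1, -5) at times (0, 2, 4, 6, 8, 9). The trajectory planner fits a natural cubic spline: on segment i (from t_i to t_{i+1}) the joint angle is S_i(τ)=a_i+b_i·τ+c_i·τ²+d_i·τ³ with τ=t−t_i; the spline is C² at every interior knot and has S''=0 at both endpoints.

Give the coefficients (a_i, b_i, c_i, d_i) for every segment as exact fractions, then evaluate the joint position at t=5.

Δ: Δ0=-1/2, Δ1=3/2, Δ2=-1/2, Δ3=1/2, Δ4=-4
row 1: diag=8, rhs=12; c'=1/4, d'=3/2
row 2: denom=8−2·1/4=15/2; d'=(-12−2·3/2)/(15/2)=-2
row 3: denom=8−2·4/15=112/15; d'=(6−2·-2)/(112/15)=75/56
row 4: denom=6−2·15/56=153/28; d'=(-27−2·75/56)/(153/28)=-277/51
back: M4=-277/51
back: M3=75/56−15/56·-277/51=95/34
back: M2=-2−4/15·95/34=-140/51
back: M1=3/2−1/4·-140/51=223/102
M: M0=0, M1=223/102, M2=-140/51, M3=95/34, M4=-277/51, M5=0
seg 0: a=-3, c=M0/2=0, d=(M1−M0)/(6·2)=223/1224, b=Δ0−h0·(2M0+M1)/6=-188/153
seg 1: a=-4, c=M1/2=223/204, d=(M2−M1)/(6·2)=-503/1224, b=Δ1−h1·(2M1+M2)/6=293/306
seg 2: a=-1, c=M2/2=-70/51, d=(M3−M2)/(6·2)=565/1224, b=Δ2−h2·(2M2+M3)/6=61/153
seg 3: a=-2, c=M3/2=95/68, d=(M4−M3)/(6·2)=-839/1224, b=Δ3−h3·(2M3+M4)/6=137/306
seg 4: a=-1, c=M4/2=-277/102, d=(M5−M4)/(6·1)=277/306, b=Δ4−h4·(2M4+M5)/6=-335/153
t_q=5 → seg 2, τ=1; S=-1+61/153·τ+-70/51·τ²+565/1224·τ³=-617/408

  seg 0: a=-3 b=-188/153 c=0 d=223/1224
  seg 1: a=-4 b=293/306 c=223/204 d=-503/1224
  seg 2: a=-1 b=61/153 c=-70/51 d=565/1224
  seg 3: a=-2 b=137/306 c=95/68 d=-839/1224
  seg 4: a=-1 b=-335/153 c=-277/102 d=277/306
S(5) = -617/408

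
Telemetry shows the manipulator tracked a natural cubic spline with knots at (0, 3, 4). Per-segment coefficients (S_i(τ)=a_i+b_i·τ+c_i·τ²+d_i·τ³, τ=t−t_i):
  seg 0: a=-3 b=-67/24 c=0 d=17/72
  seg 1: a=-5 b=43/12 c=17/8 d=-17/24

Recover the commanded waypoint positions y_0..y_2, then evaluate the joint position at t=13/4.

y_0 = S_0(0) = a_0 = -3
y_1 = S_1(0) = a_1 = -5
y_2 = S_1(1) = 0
t_q=13/4 is in segment 1 (τ=1/4); S_1(τ)=-2039/512

y_0=-3 y_1=-5 y_2=0
S(13/4) = -2039/512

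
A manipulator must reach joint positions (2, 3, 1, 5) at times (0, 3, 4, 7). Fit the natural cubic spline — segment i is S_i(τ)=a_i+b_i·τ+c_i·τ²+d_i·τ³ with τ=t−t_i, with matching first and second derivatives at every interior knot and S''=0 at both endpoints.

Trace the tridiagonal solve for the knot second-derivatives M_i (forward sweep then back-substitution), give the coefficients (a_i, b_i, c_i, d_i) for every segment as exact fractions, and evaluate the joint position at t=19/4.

  seg 0: a=2 b=29/21 c=0 d=-22/189
  seg 1: a=3 b=-37/21 c=-22/21 d=17/21
  seg 2: a=1 b=-10/7 c=29/21 d=-29/189
S(19/4) = 41/64

Δ: Δ0=1/3, Δ1=-2, Δ2=4/3
row 1: diag=8, rhs=-14; c'=1/8, d'=-7/4
row 2: denom=8−1·1/8=63/8; d'=(20−1·-7/4)/(63/8)=58/21
back: M2=58/21
back: M1=-7/4−1/8·58/21=-44/21
M: M0=0, M1=-44/21, M2=58/21, M3=0
seg 0: a=2, c=M0/2=0, d=(M1−M0)/(6·3)=-22/189, b=Δ0−h0·(2M0+M1)/6=29/21
seg 1: a=3, c=M1/2=-22/21, d=(M2−M1)/(6·1)=17/21, b=Δ1−h1·(2M1+M2)/6=-37/21
seg 2: a=1, c=M2/2=29/21, d=(M3−M2)/(6·3)=-29/189, b=Δ2−h2·(2M2+M3)/6=-10/7
t_q=19/4 → seg 2, τ=3/4; S=1+-10/7·τ+29/21·τ²+-29/189·τ³=41/64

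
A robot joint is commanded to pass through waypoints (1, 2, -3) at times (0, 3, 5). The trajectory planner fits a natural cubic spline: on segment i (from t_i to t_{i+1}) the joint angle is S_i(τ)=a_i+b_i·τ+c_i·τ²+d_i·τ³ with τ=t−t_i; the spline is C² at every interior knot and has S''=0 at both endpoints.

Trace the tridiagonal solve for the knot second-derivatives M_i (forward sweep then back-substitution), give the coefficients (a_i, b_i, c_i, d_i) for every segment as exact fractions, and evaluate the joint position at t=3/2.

Δ: Δ0=1/3, Δ1=-5/2
row 1: diag=10, rhs=-17; c'=1/5, d'=-17/10
back: M1=-17/10
M: M0=0, M1=-17/10, M2=0
seg 0: a=1, c=M0/2=0, d=(M1−M0)/(6·3)=-17/180, b=Δ0−h0·(2M0+M1)/6=71/60
seg 1: a=2, c=M1/2=-17/20, d=(M2−M1)/(6·2)=17/120, b=Δ1−h1·(2M1+M2)/6=-41/30
t_q=3/2 → seg 0, τ=3/2; S=1+71/60·τ+0·τ²+-17/180·τ³=393/160

  seg 0: a=1 b=71/60 c=0 d=-17/180
  seg 1: a=2 b=-41/30 c=-17/20 d=17/120
S(3/2) = 393/160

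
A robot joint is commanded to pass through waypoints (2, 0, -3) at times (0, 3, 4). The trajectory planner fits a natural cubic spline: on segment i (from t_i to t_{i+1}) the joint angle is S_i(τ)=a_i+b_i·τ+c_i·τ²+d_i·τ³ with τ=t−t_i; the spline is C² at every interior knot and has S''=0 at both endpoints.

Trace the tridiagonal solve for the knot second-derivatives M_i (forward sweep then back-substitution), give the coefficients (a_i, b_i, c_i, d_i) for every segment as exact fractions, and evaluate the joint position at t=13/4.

  seg 0: a=2 b=5/24 c=0 d=-7/72
  seg 1: a=0 b=-29/12 c=-7/8 d=7/24
S(13/4) = -335/512

Δ: Δ0=-2/3, Δ1=-3
row 1: diag=8, rhs=-14; c'=1/8, d'=-7/4
back: M1=-7/4
M: M0=0, M1=-7/4, M2=0
seg 0: a=2, c=M0/2=0, d=(M1−M0)/(6·3)=-7/72, b=Δ0−h0·(2M0+M1)/6=5/24
seg 1: a=0, c=M1/2=-7/8, d=(M2−M1)/(6·1)=7/24, b=Δ1−h1·(2M1+M2)/6=-29/12
t_q=13/4 → seg 1, τ=1/4; S=0+-29/12·τ+-7/8·τ²+7/24·τ³=-335/512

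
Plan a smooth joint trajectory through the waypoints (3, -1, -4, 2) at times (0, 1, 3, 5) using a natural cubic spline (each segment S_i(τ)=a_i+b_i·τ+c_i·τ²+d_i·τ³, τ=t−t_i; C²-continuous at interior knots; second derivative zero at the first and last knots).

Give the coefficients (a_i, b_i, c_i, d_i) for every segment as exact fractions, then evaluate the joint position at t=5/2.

  seg 0: a=3 b=-17/4 c=0 d=1/4
  seg 1: a=-1 b=-7/2 c=3/4 d=1/8
  seg 2: a=-4 b=1 c=3/2 d=-1/4
S(5/2) = -265/64

Δ: Δ0=-4, Δ1=-3/2, Δ2=3
row 1: diag=6, rhs=15; c'=1/3, d'=5/2
row 2: denom=8−2·1/3=22/3; d'=(27−2·5/2)/(22/3)=3
back: M2=3
back: M1=5/2−1/3·3=3/2
M: M0=0, M1=3/2, M2=3, M3=0
seg 0: a=3, c=M0/2=0, d=(M1−M0)/(6·1)=1/4, b=Δ0−h0·(2M0+M1)/6=-17/4
seg 1: a=-1, c=M1/2=3/4, d=(M2−M1)/(6·2)=1/8, b=Δ1−h1·(2M1+M2)/6=-7/2
seg 2: a=-4, c=M2/2=3/2, d=(M3−M2)/(6·2)=-1/4, b=Δ2−h2·(2M2+M3)/6=1
t_q=5/2 → seg 1, τ=3/2; S=-1+-7/2·τ+3/4·τ²+1/8·τ³=-265/64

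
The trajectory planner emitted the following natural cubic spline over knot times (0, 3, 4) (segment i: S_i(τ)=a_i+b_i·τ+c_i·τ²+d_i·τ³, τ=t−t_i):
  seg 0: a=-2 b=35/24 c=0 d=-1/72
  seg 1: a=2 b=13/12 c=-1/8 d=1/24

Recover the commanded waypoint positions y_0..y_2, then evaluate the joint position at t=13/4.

y_0 = S_0(0) = a_0 = -2
y_1 = S_1(0) = a_1 = 2
y_2 = S_1(1) = 3
t_q=13/4 is in segment 1 (τ=1/4); S_1(τ)=1159/512

y_0=-2 y_1=2 y_2=3
S(13/4) = 1159/512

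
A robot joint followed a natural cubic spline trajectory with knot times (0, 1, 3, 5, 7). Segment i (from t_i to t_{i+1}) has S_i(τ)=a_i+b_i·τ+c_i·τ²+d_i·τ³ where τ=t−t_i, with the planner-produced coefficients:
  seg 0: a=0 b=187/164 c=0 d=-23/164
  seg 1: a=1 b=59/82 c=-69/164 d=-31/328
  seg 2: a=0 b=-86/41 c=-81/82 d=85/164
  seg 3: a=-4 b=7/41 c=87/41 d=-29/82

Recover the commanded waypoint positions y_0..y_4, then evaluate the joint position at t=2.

y_0=0 y_1=1 y_2=0 y_3=-4 y_4=2
S(2) = 395/328

y_0 = S_0(0) = a_0 = 0
y_1 = S_1(0) = a_1 = 1
y_2 = S_2(0) = a_2 = 0
y_3 = S_3(0) = a_3 = -4
y_4 = S_3(2) = 2
t_q=2 is in segment 1 (τ=1); S_1(τ)=395/328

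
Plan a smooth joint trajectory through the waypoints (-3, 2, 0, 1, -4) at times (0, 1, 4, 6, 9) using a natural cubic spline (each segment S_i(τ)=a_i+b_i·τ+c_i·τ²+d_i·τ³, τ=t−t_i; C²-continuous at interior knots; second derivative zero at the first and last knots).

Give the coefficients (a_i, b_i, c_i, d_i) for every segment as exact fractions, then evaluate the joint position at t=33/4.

  seg 0: a=-3 b=1991/339 c=0 d=-296/339
  seg 1: a=2 b=1103/339 c=-296/113 d=445/1017
  seg 2: a=0 b=-220/339 c=149/113 d=-1009/2712
  seg 3: a=1 b=109/678 c=-413/452 d=413/4068
S(33/4) = -60967/28928

Δ: Δ0=5, Δ1=-2/3, Δ2=1/2, Δ3=-5/3
row 1: diag=8, rhs=-34; c'=3/8, d'=-17/4
row 2: denom=10−3·3/8=71/8; d'=(7−3·-17/4)/(71/8)=158/71
row 3: denom=10−2·16/71=678/71; d'=(-13−2·158/71)/(678/71)=-413/226
back: M3=-413/226
back: M2=158/71−16/71·-413/226=298/113
back: M1=-17/4−3/8·298/113=-592/113
M: M0=0, M1=-592/113, M2=298/113, M3=-413/226, M4=0
seg 0: a=-3, c=M0/2=0, d=(M1−M0)/(6·1)=-296/339, b=Δ0−h0·(2M0+M1)/6=1991/339
seg 1: a=2, c=M1/2=-296/113, d=(M2−M1)/(6·3)=445/1017, b=Δ1−h1·(2M1+M2)/6=1103/339
seg 2: a=0, c=M2/2=149/113, d=(M3−M2)/(6·2)=-1009/2712, b=Δ2−h2·(2M2+M3)/6=-220/339
seg 3: a=1, c=M3/2=-413/452, d=(M4−M3)/(6·3)=413/4068, b=Δ3−h3·(2M3+M4)/6=109/678
t_q=33/4 → seg 3, τ=9/4; S=1+109/678·τ+-413/452·τ²+413/4068·τ³=-60967/28928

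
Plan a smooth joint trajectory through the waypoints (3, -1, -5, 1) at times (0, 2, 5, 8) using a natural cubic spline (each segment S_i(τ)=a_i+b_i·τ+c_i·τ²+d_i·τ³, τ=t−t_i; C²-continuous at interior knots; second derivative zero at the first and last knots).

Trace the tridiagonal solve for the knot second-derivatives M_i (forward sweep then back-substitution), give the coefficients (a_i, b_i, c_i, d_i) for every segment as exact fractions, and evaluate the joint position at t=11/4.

Δ: Δ0=-2, Δ1=-4/3, Δ2=2
row 1: diag=10, rhs=4; c'=3/10, d'=2/5
row 2: denom=12−3·3/10=111/10; d'=(20−3·2/5)/(111/10)=188/111
back: M2=188/111
back: M1=2/5−3/10·188/111=-4/37
M: M0=0, M1=-4/37, M2=188/111, M3=0
seg 0: a=3, c=M0/2=0, d=(M1−M0)/(6·2)=-1/111, b=Δ0−h0·(2M0+M1)/6=-218/111
seg 1: a=-1, c=M1/2=-2/37, d=(M2−M1)/(6·3)=100/999, b=Δ1−h1·(2M1+M2)/6=-230/111
seg 2: a=-5, c=M2/2=94/111, d=(M3−M2)/(6·3)=-94/999, b=Δ2−h2·(2M2+M3)/6=34/111
t_q=11/4 → seg 1, τ=3/4; S=-1+-230/111·τ+-2/37·τ²+100/999·τ³=-1505/592

  seg 0: a=3 b=-218/111 c=0 d=-1/111
  seg 1: a=-1 b=-230/111 c=-2/37 d=100/999
  seg 2: a=-5 b=34/111 c=94/111 d=-94/999
S(11/4) = -1505/592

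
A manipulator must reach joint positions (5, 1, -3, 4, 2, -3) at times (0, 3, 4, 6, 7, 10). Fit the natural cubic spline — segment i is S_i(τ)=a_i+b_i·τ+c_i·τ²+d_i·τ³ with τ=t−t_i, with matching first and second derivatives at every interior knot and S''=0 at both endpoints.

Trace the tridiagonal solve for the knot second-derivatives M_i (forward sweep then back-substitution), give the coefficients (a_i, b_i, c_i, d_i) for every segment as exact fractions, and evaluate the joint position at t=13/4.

  seg 0: a=5 b=1439/3906 c=0 d=-6647/35154
  seg 1: a=1 b=-9251/1953 c=-6647/3906 d=3175/1302
  seg 2: a=-3 b=-3221/3906 c=10964/1953 d=-107/62
  seg 3: a=4 b=3599/3906 c=-9259/1953 d=2369/1302
  seg 4: a=2 b=-6058/1953 c=2803/3906 d=-2803/35154
S(13/4) = -21037/83328

Δ: Δ0=-4/3, Δ1=-4, Δ2=7/2, Δ3=-2, Δ4=-5/3
row 1: diag=8, rhs=-16; c'=1/8, d'=-2
row 2: denom=6−1·1/8=47/8; d'=(45−1·-2)/(47/8)=8
row 3: denom=6−2·16/47=250/47; d'=(-33−2·8)/(250/47)=-2303/250
row 4: denom=8−1·47/250=1953/250; d'=(2−1·-2303/250)/(1953/250)=2803/1953
back: M4=2803/1953
back: M3=-2303/250−47/250·2803/1953=-18518/1953
back: M2=8−16/47·-18518/1953=21928/1953
back: M1=-2−1/8·21928/1953=-6647/1953
M: M0=0, M1=-6647/1953, M2=21928/1953, M3=-18518/1953, M4=2803/1953, M5=0
seg 0: a=5, c=M0/2=0, d=(M1−M0)/(6·3)=-6647/35154, b=Δ0−h0·(2M0+M1)/6=1439/3906
seg 1: a=1, c=M1/2=-6647/3906, d=(M2−M1)/(6·1)=3175/1302, b=Δ1−h1·(2M1+M2)/6=-9251/1953
seg 2: a=-3, c=M2/2=10964/1953, d=(M3−M2)/(6·2)=-107/62, b=Δ2−h2·(2M2+M3)/6=-3221/3906
seg 3: a=4, c=M3/2=-9259/1953, d=(M4−M3)/(6·1)=2369/1302, b=Δ3−h3·(2M3+M4)/6=3599/3906
seg 4: a=2, c=M4/2=2803/3906, d=(M5−M4)/(6·3)=-2803/35154, b=Δ4−h4·(2M4+M5)/6=-6058/1953
t_q=13/4 → seg 1, τ=1/4; S=1+-9251/1953·τ+-6647/3906·τ²+3175/1302·τ³=-21037/83328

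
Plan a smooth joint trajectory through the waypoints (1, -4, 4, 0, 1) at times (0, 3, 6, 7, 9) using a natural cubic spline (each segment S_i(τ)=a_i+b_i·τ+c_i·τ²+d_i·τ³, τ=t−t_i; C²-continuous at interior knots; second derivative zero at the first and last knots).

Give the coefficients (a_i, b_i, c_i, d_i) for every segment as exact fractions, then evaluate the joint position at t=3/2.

Δ: Δ0=-5/3, Δ1=8/3, Δ2=-4, Δ3=1/2
row 1: diag=12, rhs=26; c'=1/4, d'=13/6
row 2: denom=8−3·1/4=29/4; d'=(-40−3·13/6)/(29/4)=-186/29
row 3: denom=6−1·4/29=170/29; d'=(27−1·-186/29)/(170/29)=57/10
back: M3=57/10
back: M2=-186/29−4/29·57/10=-36/5
back: M1=13/6−1/4·-36/5=119/30
M: M0=0, M1=119/30, M2=-36/5, M3=57/10, M4=0
seg 0: a=1, c=M0/2=0, d=(M1−M0)/(6·3)=119/540, b=Δ0−h0·(2M0+M1)/6=-73/20
seg 1: a=-4, c=M1/2=119/60, d=(M2−M1)/(6·3)=-67/108, b=Δ1−h1·(2M1+M2)/6=23/10
seg 2: a=4, c=M2/2=-18/5, d=(M3−M2)/(6·1)=43/20, b=Δ2−h2·(2M2+M3)/6=-51/20
seg 3: a=0, c=M3/2=57/20, d=(M4−M3)/(6·2)=-19/40, b=Δ3−h3·(2M3+M4)/6=-33/10
t_q=3/2 → seg 0, τ=3/2; S=1+-73/20·τ+0·τ²+119/540·τ³=-597/160

  seg 0: a=1 b=-73/20 c=0 d=119/540
  seg 1: a=-4 b=23/10 c=119/60 d=-67/108
  seg 2: a=4 b=-51/20 c=-18/5 d=43/20
  seg 3: a=0 b=-33/10 c=57/20 d=-19/40
S(3/2) = -597/160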